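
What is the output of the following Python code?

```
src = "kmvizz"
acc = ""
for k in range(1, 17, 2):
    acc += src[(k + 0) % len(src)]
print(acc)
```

mizmizmi

k=1: add src[1]='m' → 'm'
k=3: add src[3]='i' → 'mi'
k=5: add src[5]='z' → 'miz'
k=7: add src[1]='m' → 'mizm'
k=9: add src[3]='i' → 'mizmi'
k=11: add src[5]='z' → 'mizmiz'
k=13: add src[1]='m' → 'mizmizm'
k=15: add src[3]='i' → 'mizmizmi'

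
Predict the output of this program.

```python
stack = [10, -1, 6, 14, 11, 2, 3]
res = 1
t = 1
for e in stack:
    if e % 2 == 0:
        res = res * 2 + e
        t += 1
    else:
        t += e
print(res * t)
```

2700

e=10: even, res = 1*2+10 = 12; t=2
e=-1: not even; t=1
e=6: even, res = 12*2+6 = 30; t=2
e=14: even, res = 30*2+14 = 74; t=3
e=11: not even; t=14
e=2: even, res = 74*2+2 = 150; t=15
e=3: not even; t=18
res*t = 150*18 = 2700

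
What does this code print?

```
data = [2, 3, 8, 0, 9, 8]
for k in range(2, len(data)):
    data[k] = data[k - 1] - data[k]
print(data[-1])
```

-22

k=2: data[2] = 3-8 = -5 → [2, 3, -5, 0, 9, 8]
k=3: data[3] = (-5)-0 = -5 → [2, 3, -5, -5, 9, 8]
k=4: data[4] = (-5)-9 = -14 → [2, 3, -5, -5, -14, 8]
k=5: data[5] = (-14)-8 = -22 → [2, 3, -5, -5, -14, -22]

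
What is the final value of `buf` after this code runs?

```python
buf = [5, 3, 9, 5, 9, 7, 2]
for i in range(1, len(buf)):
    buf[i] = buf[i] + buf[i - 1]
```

[5, 8, 17, 22, 31, 38, 40]

i=1: buf[1] = 3+5 = 8 → [5, 8, 9, 5, 9, 7, 2]
i=2: buf[2] = 9+8 = 17 → [5, 8, 17, 5, 9, 7, 2]
i=3: buf[3] = 5+17 = 22 → [5, 8, 17, 22, 9, 7, 2]
i=4: buf[4] = 9+22 = 31 → [5, 8, 17, 22, 31, 7, 2]
i=5: buf[5] = 7+31 = 38 → [5, 8, 17, 22, 31, 38, 2]
i=6: buf[6] = 2+38 = 40 → [5, 8, 17, 22, 31, 38, 40]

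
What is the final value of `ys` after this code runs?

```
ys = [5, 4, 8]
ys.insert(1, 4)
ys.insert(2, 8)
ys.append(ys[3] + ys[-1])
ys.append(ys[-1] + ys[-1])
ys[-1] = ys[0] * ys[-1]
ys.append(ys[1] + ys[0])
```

[5, 4, 8, 4, 8, 12, 120, 9]

insert 4 at 1 → [5, 4, 4, 8]
insert 8 at 2 → [5, 4, 8, 4, 8]
append ys[3]+ys[-1] = 4+8 = 12 → [5, 4, 8, 4, 8, 12]
append ys[-1]+ys[-1] = 12+12 = 24 → [5, 4, 8, 4, 8, 12, 24]
ys[-1] = ys[0]*ys[-1] = 5*24 = 120 → [5, 4, 8, 4, 8, 12, 120]
append ys[1]+ys[0] = 4+5 = 9 → [5, 4, 8, 4, 8, 12, 120, 9]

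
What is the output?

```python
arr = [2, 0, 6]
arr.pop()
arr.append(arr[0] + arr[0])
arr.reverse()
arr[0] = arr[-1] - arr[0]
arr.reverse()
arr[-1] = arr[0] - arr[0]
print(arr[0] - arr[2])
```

pop() removes 6 → [2, 0]
append arr[0]+arr[0] = 2+2 = 4 → [2, 0, 4]
reverse → [4, 0, 2]
arr[0] = arr[-1]-arr[0] = 2-4 = -2 → [-2, 0, 2]
reverse → [2, 0, -2]
arr[-1] = arr[0]-arr[0] = 2-2 = 0 → [2, 0, 0]
arr[0]-arr[2] = 2-0 = 2

2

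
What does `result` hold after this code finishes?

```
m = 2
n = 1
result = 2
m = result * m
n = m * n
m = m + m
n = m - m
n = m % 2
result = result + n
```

m = 2*2 = 4
n = 4*1 = 4
m = 4+4 = 8
n = 8-8 = 0
n = 8%2 = 0
result = 2+0 = 2

2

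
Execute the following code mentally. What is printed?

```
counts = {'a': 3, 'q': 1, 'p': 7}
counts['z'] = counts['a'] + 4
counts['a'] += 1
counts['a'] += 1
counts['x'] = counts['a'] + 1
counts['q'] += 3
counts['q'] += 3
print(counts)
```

{'a': 5, 'q': 7, 'p': 7, 'z': 7, 'x': 6}

counts['z'] = counts['a']+4 = 7 → {'a': 3, 'q': 1, 'p': 7, 'z': 7}
counts['a'] = 3+1 = 4 → {'a': 4, 'q': 1, 'p': 7, 'z': 7}
counts['a'] = 4+1 = 5 → {'a': 5, 'q': 1, 'p': 7, 'z': 7}
counts['x'] = counts['a']+1 = 6 → {'a': 5, 'q': 1, 'p': 7, 'z': 7, 'x': 6}
counts['q'] = 1+3 = 4 → {'a': 5, 'q': 4, 'p': 7, 'z': 7, 'x': 6}
counts['q'] = 4+3 = 7 → {'a': 5, 'q': 7, 'p': 7, 'z': 7, 'x': 6}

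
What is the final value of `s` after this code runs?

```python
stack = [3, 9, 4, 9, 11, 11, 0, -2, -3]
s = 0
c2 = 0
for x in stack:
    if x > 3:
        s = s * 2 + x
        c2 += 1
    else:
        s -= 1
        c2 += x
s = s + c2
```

x=3: not >3, s = 0-1 = -1; c2=3
x=9: >3, s = (-1)*2+9 = 7; c2=4
x=4: >3, s = 7*2+4 = 18; c2=5
x=9: >3, s = 18*2+9 = 45; c2=6
x=11: >3, s = 45*2+11 = 101; c2=7
x=11: >3, s = 101*2+11 = 213; c2=8
x=0: not >3, s = 213-1 = 212; c2=8
x=-2: not >3, s = 212-1 = 211; c2=6
x=-3: not >3, s = 211-1 = 210; c2=3
s+c2 = 210+3 = 213

213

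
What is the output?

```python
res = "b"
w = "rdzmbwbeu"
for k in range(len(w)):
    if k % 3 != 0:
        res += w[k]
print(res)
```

bdzbweu

k=0: skip
k=1: add 'd' → 'bd'
k=2: add 'z' → 'bdz'
k=3: skip
k=4: add 'b' → 'bdzb'
k=5: add 'w' → 'bdzbw'
k=6: skip
k=7: add 'e' → 'bdzbwe'
k=8: add 'u' → 'bdzbweu'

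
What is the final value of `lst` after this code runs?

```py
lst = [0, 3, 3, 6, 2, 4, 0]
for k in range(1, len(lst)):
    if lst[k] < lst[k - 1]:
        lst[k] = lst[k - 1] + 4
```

[0, 3, 3, 6, 10, 14, 18]

k=1: 3>=0, unchanged → [0, 3, 3, 6, 2, 4, 0]
k=2: 3>=3, unchanged → [0, 3, 3, 6, 2, 4, 0]
k=3: 6>=3, unchanged → [0, 3, 3, 6, 2, 4, 0]
k=4: 2<6, lst[4] = 6+4 = 10 → [0, 3, 3, 6, 10, 4, 0]
k=5: 4<10, lst[5] = 10+4 = 14 → [0, 3, 3, 6, 10, 14, 0]
k=6: 0<14, lst[6] = 14+4 = 18 → [0, 3, 3, 6, 10, 14, 18]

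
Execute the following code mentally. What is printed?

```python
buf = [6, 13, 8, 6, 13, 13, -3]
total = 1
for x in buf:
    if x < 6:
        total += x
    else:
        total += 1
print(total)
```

x=6: not <6, total = 1+1 = 2
x=13: not <6, total = 2+1 = 3
x=8: not <6, total = 3+1 = 4
x=6: not <6, total = 4+1 = 5
x=13: not <6, total = 5+1 = 6
x=13: not <6, total = 6+1 = 7
x=-3: <6, total = 7+(-3) = 4

4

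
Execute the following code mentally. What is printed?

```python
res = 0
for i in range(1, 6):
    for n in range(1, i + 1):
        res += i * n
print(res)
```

140

i=1,n=1: res = 0+1 = 1
i=2,n=1: res = 1+2 = 3
i=2,n=2: res = 3+4 = 7
i=3,n=1: res = 7+3 = 10
i=3,n=2: res = 10+6 = 16
i=3,n=3: res = 16+9 = 25
i=4,n=1: res = 25+4 = 29
i=4,n=2: res = 29+8 = 37
i=4,n=3: res = 37+12 = 49
i=4,n=4: res = 49+16 = 65
i=5,n=1: res = 65+5 = 70
i=5,n=2: res = 70+10 = 80
i=5,n=3: res = 80+15 = 95
i=5,n=4: res = 95+20 = 115
i=5,n=5: res = 115+25 = 140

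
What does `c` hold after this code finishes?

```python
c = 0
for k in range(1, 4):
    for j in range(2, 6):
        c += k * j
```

84

k=1,j=2: c = 0+2 = 2
k=1,j=3: c = 2+3 = 5
k=1,j=4: c = 5+4 = 9
k=1,j=5: c = 9+5 = 14
k=2,j=2: c = 14+4 = 18
k=2,j=3: c = 18+6 = 24
k=2,j=4: c = 24+8 = 32
k=2,j=5: c = 32+10 = 42
k=3,j=2: c = 42+6 = 48
k=3,j=3: c = 48+9 = 57
k=3,j=4: c = 57+12 = 69
k=3,j=5: c = 69+15 = 84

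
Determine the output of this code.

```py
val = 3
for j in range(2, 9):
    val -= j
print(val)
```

-32

j=2: val = 3-2 = 1
j=3: val = 1-3 = -2
j=4: val = (-2)-4 = -6
j=5: val = (-6)-5 = -11
j=6: val = (-11)-6 = -17
j=7: val = (-17)-7 = -24
j=8: val = (-24)-8 = -32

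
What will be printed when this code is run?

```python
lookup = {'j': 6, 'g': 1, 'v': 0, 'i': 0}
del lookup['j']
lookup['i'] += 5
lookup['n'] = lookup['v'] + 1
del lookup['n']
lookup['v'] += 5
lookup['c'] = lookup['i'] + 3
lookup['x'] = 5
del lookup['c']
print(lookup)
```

del 'j' → {'g': 1, 'v': 0, 'i': 0}
lookup['i'] = 0+5 = 5 → {'g': 1, 'v': 0, 'i': 5}
lookup['n'] = lookup['v']+1 = 1 → {'g': 1, 'v': 0, 'i': 5, 'n': 1}
del 'n' → {'g': 1, 'v': 0, 'i': 5}
lookup['v'] = 0+5 = 5 → {'g': 1, 'v': 5, 'i': 5}
lookup['c'] = lookup['i']+3 = 8 → {'g': 1, 'v': 5, 'i': 5, 'c': 8}
lookup['x'] = 5 → {'g': 1, 'v': 5, 'i': 5, 'c': 8, 'x': 5}
del 'c' → {'g': 1, 'v': 5, 'i': 5, 'x': 5}

{'g': 1, 'v': 5, 'i': 5, 'x': 5}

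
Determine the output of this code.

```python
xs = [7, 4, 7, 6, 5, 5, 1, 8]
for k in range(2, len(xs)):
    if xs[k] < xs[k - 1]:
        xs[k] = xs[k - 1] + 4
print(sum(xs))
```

k=2: 7>=4, unchanged → [7, 4, 7, 6, 5, 5, 1, 8]
k=3: 6<7, xs[3] = 7+4 = 11 → [7, 4, 7, 11, 5, 5, 1, 8]
k=4: 5<11, xs[4] = 11+4 = 15 → [7, 4, 7, 11, 15, 5, 1, 8]
k=5: 5<15, xs[5] = 15+4 = 19 → [7, 4, 7, 11, 15, 19, 1, 8]
k=6: 1<19, xs[6] = 19+4 = 23 → [7, 4, 7, 11, 15, 19, 23, 8]
k=7: 8<23, xs[7] = 23+4 = 27 → [7, 4, 7, 11, 15, 19, 23, 27]
sum = 113

113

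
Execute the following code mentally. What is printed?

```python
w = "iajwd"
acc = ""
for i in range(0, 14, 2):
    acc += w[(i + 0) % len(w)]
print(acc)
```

i=0: add w[0]='i' → 'i'
i=2: add w[2]='j' → 'ij'
i=4: add w[4]='d' → 'ijd'
i=6: add w[1]='a' → 'ijda'
i=8: add w[3]='w' → 'ijdaw'
i=10: add w[0]='i' → 'ijdawi'
i=12: add w[2]='j' → 'ijdawij'

ijdawij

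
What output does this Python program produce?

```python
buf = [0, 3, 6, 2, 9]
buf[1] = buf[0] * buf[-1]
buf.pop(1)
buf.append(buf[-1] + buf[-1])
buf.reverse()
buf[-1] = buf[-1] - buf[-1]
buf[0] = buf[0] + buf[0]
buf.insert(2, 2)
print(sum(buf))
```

55

buf[1] = buf[0]*buf[-1] = 0*9 = 0 → [0, 0, 6, 2, 9]
pop(1) removes 0 → [0, 6, 2, 9]
append buf[-1]+buf[-1] = 9+9 = 18 → [0, 6, 2, 9, 18]
reverse → [18, 9, 2, 6, 0]
buf[-1] = buf[-1]-buf[-1] = 0-0 = 0 → [18, 9, 2, 6, 0]
buf[0] = buf[0]+buf[0] = 18+18 = 36 → [36, 9, 2, 6, 0]
insert 2 at 2 → [36, 9, 2, 2, 6, 0]
sum = 55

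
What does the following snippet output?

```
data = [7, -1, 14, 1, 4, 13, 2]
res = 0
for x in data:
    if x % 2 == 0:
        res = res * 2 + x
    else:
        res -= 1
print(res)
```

44

x=7: not even, res = 0-1 = -1
x=-1: not even, res = (-1)-1 = -2
x=14: even, res = (-2)*2+14 = 10
x=1: not even, res = 10-1 = 9
x=4: even, res = 9*2+4 = 22
x=13: not even, res = 22-1 = 21
x=2: even, res = 21*2+2 = 44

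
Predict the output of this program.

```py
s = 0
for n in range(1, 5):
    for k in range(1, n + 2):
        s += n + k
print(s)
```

n=1,k=1: s = 0+2 = 2
n=1,k=2: s = 2+3 = 5
n=2,k=1: s = 5+3 = 8
n=2,k=2: s = 8+4 = 12
n=2,k=3: s = 12+5 = 17
n=3,k=1: s = 17+4 = 21
n=3,k=2: s = 21+5 = 26
n=3,k=3: s = 26+6 = 32
n=3,k=4: s = 32+7 = 39
n=4,k=1: s = 39+5 = 44
n=4,k=2: s = 44+6 = 50
n=4,k=3: s = 50+7 = 57
n=4,k=4: s = 57+8 = 65
n=4,k=5: s = 65+9 = 74

74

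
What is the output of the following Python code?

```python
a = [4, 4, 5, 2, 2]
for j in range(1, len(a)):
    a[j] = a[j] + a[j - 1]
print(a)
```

[4, 8, 13, 15, 17]

j=1: a[1] = 4+4 = 8 → [4, 8, 5, 2, 2]
j=2: a[2] = 5+8 = 13 → [4, 8, 13, 2, 2]
j=3: a[3] = 2+13 = 15 → [4, 8, 13, 15, 2]
j=4: a[4] = 2+15 = 17 → [4, 8, 13, 15, 17]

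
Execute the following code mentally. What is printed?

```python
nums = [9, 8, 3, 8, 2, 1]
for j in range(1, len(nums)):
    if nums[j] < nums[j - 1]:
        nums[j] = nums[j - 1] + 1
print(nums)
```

j=1: 8<9, nums[1] = 9+1 = 10 → [9, 10, 3, 8, 2, 1]
j=2: 3<10, nums[2] = 10+1 = 11 → [9, 10, 11, 8, 2, 1]
j=3: 8<11, nums[3] = 11+1 = 12 → [9, 10, 11, 12, 2, 1]
j=4: 2<12, nums[4] = 12+1 = 13 → [9, 10, 11, 12, 13, 1]
j=5: 1<13, nums[5] = 13+1 = 14 → [9, 10, 11, 12, 13, 14]

[9, 10, 11, 12, 13, 14]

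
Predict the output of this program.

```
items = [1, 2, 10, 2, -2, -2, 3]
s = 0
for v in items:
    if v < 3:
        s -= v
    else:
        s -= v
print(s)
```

-14

v=1: <3, s = 0-1 = -1
v=2: <3, s = (-1)-2 = -3
v=10: not <3, s = (-3)-10 = -13
v=2: <3, s = (-13)-2 = -15
v=-2: <3, s = (-15)-(-2) = -13
v=-2: <3, s = (-13)-(-2) = -11
v=3: not <3, s = (-11)-3 = -14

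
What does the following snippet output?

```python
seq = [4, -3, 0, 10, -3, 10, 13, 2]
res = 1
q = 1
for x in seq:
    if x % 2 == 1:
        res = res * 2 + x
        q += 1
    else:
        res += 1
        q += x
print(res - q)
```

x=4: not odd, res = 1+1 = 2; q=5
x=-3: odd, res = 2*2+(-3) = 1; q=6
x=0: not odd, res = 1+1 = 2; q=6
x=10: not odd, res = 2+1 = 3; q=16
x=-3: odd, res = 3*2+(-3) = 3; q=17
x=10: not odd, res = 3+1 = 4; q=27
x=13: odd, res = 4*2+13 = 21; q=28
x=2: not odd, res = 21+1 = 22; q=30
res-q = 22-30 = -8

-8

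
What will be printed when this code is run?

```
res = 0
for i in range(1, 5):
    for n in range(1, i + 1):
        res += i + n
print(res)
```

50

i=1,n=1: res = 0+2 = 2
i=2,n=1: res = 2+3 = 5
i=2,n=2: res = 5+4 = 9
i=3,n=1: res = 9+4 = 13
i=3,n=2: res = 13+5 = 18
i=3,n=3: res = 18+6 = 24
i=4,n=1: res = 24+5 = 29
i=4,n=2: res = 29+6 = 35
i=4,n=3: res = 35+7 = 42
i=4,n=4: res = 42+8 = 50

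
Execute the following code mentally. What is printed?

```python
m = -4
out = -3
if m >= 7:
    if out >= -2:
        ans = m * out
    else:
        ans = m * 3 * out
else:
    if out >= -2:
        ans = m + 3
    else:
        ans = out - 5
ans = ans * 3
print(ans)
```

m=-4, out=-3
m >= 7 is False; out >= -2 is False
→ ans = out - 5 = -8
ans = (-8)*3 = -24

-24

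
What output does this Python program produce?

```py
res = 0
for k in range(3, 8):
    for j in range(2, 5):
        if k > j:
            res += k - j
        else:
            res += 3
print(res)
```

k=3,j=2: 3>2, res = 0+1 = 1
k=3,j=3: not 3>3, res = 1+3 = 4
k=3,j=4: not 3>4, res = 4+3 = 7
k=4,j=2: 4>2, res = 7+2 = 9
k=4,j=3: 4>3, res = 9+1 = 10
k=4,j=4: not 4>4, res = 10+3 = 13
k=5,j=2: 5>2, res = 13+3 = 16
k=5,j=3: 5>3, res = 16+2 = 18
k=5,j=4: 5>4, res = 18+1 = 19
k=6,j=2: 6>2, res = 19+4 = 23
k=6,j=3: 6>3, res = 23+3 = 26
k=6,j=4: 6>4, res = 26+2 = 28
k=7,j=2: 7>2, res = 28+5 = 33
k=7,j=3: 7>3, res = 33+4 = 37
k=7,j=4: 7>4, res = 37+3 = 40

40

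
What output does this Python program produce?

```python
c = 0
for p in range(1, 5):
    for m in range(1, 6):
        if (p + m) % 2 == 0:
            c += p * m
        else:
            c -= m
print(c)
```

42

p=1,m=1: even sum, c = 0+1 = 1
p=1,m=2: odd sum, c = 1-2 = -1
p=1,m=3: even sum, c = (-1)+3 = 2
p=1,m=4: odd sum, c = 2-4 = -2
p=1,m=5: even sum, c = (-2)+5 = 3
p=2,m=1: odd sum, c = 3-1 = 2
p=2,m=2: even sum, c = 2+4 = 6
p=2,m=3: odd sum, c = 6-3 = 3
p=2,m=4: even sum, c = 3+8 = 11
p=2,m=5: odd sum, c = 11-5 = 6
p=3,m=1: even sum, c = 6+3 = 9
p=3,m=2: odd sum, c = 9-2 = 7
p=3,m=3: even sum, c = 7+9 = 16
p=3,m=4: odd sum, c = 16-4 = 12
p=3,m=5: even sum, c = 12+15 = 27
p=4,m=1: odd sum, c = 27-1 = 26
p=4,m=2: even sum, c = 26+8 = 34
p=4,m=3: odd sum, c = 34-3 = 31
p=4,m=4: even sum, c = 31+16 = 47
p=4,m=5: odd sum, c = 47-5 = 42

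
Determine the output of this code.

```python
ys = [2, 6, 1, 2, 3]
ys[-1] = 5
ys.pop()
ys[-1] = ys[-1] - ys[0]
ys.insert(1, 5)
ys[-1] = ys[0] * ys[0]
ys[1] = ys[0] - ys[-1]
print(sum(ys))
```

ys[-1] = 5 → [2, 6, 1, 2, 5]
pop() removes 5 → [2, 6, 1, 2]
ys[-1] = ys[-1]-ys[0] = 2-2 = 0 → [2, 6, 1, 0]
insert 5 at 1 → [2, 5, 6, 1, 0]
ys[-1] = ys[0]*ys[0] = 2*2 = 4 → [2, 5, 6, 1, 4]
ys[1] = ys[0]-ys[-1] = 2-4 = -2 → [2, -2, 6, 1, 4]
sum = 11

11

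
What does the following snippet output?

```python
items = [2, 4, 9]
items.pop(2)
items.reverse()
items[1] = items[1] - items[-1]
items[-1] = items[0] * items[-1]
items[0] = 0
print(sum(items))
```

0

pop(2) removes 9 → [2, 4]
reverse → [4, 2]
items[1] = items[1]-items[-1] = 2-2 = 0 → [4, 0]
items[-1] = items[0]*items[-1] = 4*0 = 0 → [4, 0]
items[0] = 0 → [0, 0]
sum = 0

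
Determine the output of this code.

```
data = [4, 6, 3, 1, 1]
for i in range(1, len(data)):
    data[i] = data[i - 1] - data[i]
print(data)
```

[4, -2, -5, -6, -7]

i=1: data[1] = 4-6 = -2 → [4, -2, 3, 1, 1]
i=2: data[2] = (-2)-3 = -5 → [4, -2, -5, 1, 1]
i=3: data[3] = (-5)-1 = -6 → [4, -2, -5, -6, 1]
i=4: data[4] = (-6)-1 = -7 → [4, -2, -5, -6, -7]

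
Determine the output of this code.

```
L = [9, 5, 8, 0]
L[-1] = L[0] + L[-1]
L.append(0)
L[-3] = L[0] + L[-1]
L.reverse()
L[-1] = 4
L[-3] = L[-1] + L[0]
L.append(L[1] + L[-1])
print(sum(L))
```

35

L[-1] = L[0]+L[-1] = 9+0 = 9 → [9, 5, 8, 9]
append 0 → [9, 5, 8, 9, 0]
L[-3] = L[0]+L[-1] = 9+0 = 9 → [9, 5, 9, 9, 0]
reverse → [0, 9, 9, 5, 9]
L[-1] = 4 → [0, 9, 9, 5, 4]
L[-3] = L[-1]+L[0] = 4+0 = 4 → [0, 9, 4, 5, 4]
append L[1]+L[-1] = 9+4 = 13 → [0, 9, 4, 5, 4, 13]
sum = 35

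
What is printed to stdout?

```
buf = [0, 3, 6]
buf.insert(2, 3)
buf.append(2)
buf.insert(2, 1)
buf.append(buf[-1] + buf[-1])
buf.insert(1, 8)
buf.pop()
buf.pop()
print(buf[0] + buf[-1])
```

insert 3 at 2 → [0, 3, 3, 6]
append 2 → [0, 3, 3, 6, 2]
insert 1 at 2 → [0, 3, 1, 3, 6, 2]
append buf[-1]+buf[-1] = 2+2 = 4 → [0, 3, 1, 3, 6, 2, 4]
insert 8 at 1 → [0, 8, 3, 1, 3, 6, 2, 4]
pop() removes 4 → [0, 8, 3, 1, 3, 6, 2]
pop() removes 2 → [0, 8, 3, 1, 3, 6]
buf[0]+buf[-1] = 0+6 = 6

6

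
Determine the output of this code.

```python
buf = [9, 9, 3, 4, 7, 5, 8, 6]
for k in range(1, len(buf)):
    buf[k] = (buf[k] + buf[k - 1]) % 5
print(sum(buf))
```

k=1: buf[1] = (9+9)%5 = 3 → [9, 3, 3, 4, 7, 5, 8, 6]
k=2: buf[2] = (3+3)%5 = 1 → [9, 3, 1, 4, 7, 5, 8, 6]
k=3: buf[3] = (4+1)%5 = 0 → [9, 3, 1, 0, 7, 5, 8, 6]
k=4: buf[4] = (7+0)%5 = 2 → [9, 3, 1, 0, 2, 5, 8, 6]
k=5: buf[5] = (5+2)%5 = 2 → [9, 3, 1, 0, 2, 2, 8, 6]
k=6: buf[6] = (8+2)%5 = 0 → [9, 3, 1, 0, 2, 2, 0, 6]
k=7: buf[7] = (6+0)%5 = 1 → [9, 3, 1, 0, 2, 2, 0, 1]
sum = 18

18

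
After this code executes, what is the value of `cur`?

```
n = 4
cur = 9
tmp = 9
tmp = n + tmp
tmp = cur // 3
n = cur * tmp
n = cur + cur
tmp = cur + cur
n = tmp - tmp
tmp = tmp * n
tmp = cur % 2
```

9

tmp = 4+9 = 13
tmp = 9//3 = 3
n = 9*3 = 27
n = 9+9 = 18
tmp = 9+9 = 18
n = 18-18 = 0
tmp = 18*0 = 0
tmp = 9%2 = 1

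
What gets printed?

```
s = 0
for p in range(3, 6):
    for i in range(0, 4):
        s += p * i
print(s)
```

p=3,i=0: s = 0+0 = 0
p=3,i=1: s = 0+3 = 3
p=3,i=2: s = 3+6 = 9
p=3,i=3: s = 9+9 = 18
p=4,i=0: s = 18+0 = 18
p=4,i=1: s = 18+4 = 22
p=4,i=2: s = 22+8 = 30
p=4,i=3: s = 30+12 = 42
p=5,i=0: s = 42+0 = 42
p=5,i=1: s = 42+5 = 47
p=5,i=2: s = 47+10 = 57
p=5,i=3: s = 57+15 = 72

72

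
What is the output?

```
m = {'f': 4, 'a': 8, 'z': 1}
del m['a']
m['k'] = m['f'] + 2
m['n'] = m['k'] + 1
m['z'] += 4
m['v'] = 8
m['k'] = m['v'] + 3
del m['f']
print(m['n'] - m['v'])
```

del 'a' → {'f': 4, 'z': 1}
m['k'] = m['f']+2 = 6 → {'f': 4, 'z': 1, 'k': 6}
m['n'] = m['k']+1 = 7 → {'f': 4, 'z': 1, 'k': 6, 'n': 7}
m['z'] = 1+4 = 5 → {'f': 4, 'z': 5, 'k': 6, 'n': 7}
m['v'] = 8 → {'f': 4, 'z': 5, 'k': 6, 'n': 7, 'v': 8}
m['k'] = m['v']+3 = 11 → {'f': 4, 'z': 5, 'k': 11, 'n': 7, 'v': 8}
del 'f' → {'z': 5, 'k': 11, 'n': 7, 'v': 8}
m['n']-m['v'] = 7-8 = -1

-1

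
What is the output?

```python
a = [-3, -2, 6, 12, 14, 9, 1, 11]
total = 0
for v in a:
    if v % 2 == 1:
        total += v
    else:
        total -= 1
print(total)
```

v=-3: odd, total = 0+(-3) = -3
v=-2: not odd, total = (-3)-1 = -4
v=6: not odd, total = (-4)-1 = -5
v=12: not odd, total = (-5)-1 = -6
v=14: not odd, total = (-6)-1 = -7
v=9: odd, total = (-7)+9 = 2
v=1: odd, total = 2+1 = 3
v=11: odd, total = 3+11 = 14

14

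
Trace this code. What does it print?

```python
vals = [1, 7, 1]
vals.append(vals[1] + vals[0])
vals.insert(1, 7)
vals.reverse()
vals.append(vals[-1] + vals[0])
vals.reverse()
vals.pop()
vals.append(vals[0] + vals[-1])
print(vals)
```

append vals[1]+vals[0] = 7+1 = 8 → [1, 7, 1, 8]
insert 7 at 1 → [1, 7, 7, 1, 8]
reverse → [8, 1, 7, 7, 1]
append vals[-1]+vals[0] = 1+8 = 9 → [8, 1, 7, 7, 1, 9]
reverse → [9, 1, 7, 7, 1, 8]
pop() removes 8 → [9, 1, 7, 7, 1]
append vals[0]+vals[-1] = 9+1 = 10 → [9, 1, 7, 7, 1, 10]

[9, 1, 7, 7, 1, 10]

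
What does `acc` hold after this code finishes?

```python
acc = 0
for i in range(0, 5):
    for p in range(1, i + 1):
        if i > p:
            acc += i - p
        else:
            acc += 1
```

14

i=1,p=1: not 1>1, acc = 0+1 = 1
i=2,p=1: 2>1, acc = 1+1 = 2
i=2,p=2: not 2>2, acc = 2+1 = 3
i=3,p=1: 3>1, acc = 3+2 = 5
i=3,p=2: 3>2, acc = 5+1 = 6
i=3,p=3: not 3>3, acc = 6+1 = 7
i=4,p=1: 4>1, acc = 7+3 = 10
i=4,p=2: 4>2, acc = 10+2 = 12
i=4,p=3: 4>3, acc = 12+1 = 13
i=4,p=4: not 4>4, acc = 13+1 = 14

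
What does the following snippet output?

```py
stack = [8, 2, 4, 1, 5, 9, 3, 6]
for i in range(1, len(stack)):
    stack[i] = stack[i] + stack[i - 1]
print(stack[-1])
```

38

i=1: stack[1] = 2+8 = 10 → [8, 10, 4, 1, 5, 9, 3, 6]
i=2: stack[2] = 4+10 = 14 → [8, 10, 14, 1, 5, 9, 3, 6]
i=3: stack[3] = 1+14 = 15 → [8, 10, 14, 15, 5, 9, 3, 6]
i=4: stack[4] = 5+15 = 20 → [8, 10, 14, 15, 20, 9, 3, 6]
i=5: stack[5] = 9+20 = 29 → [8, 10, 14, 15, 20, 29, 3, 6]
i=6: stack[6] = 3+29 = 32 → [8, 10, 14, 15, 20, 29, 32, 6]
i=7: stack[7] = 6+32 = 38 → [8, 10, 14, 15, 20, 29, 32, 38]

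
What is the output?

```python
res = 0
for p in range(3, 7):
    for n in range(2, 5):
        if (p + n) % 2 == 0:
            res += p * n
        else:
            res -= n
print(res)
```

66

p=3,n=2: odd sum, res = 0-2 = -2
p=3,n=3: even sum, res = (-2)+9 = 7
p=3,n=4: odd sum, res = 7-4 = 3
p=4,n=2: even sum, res = 3+8 = 11
p=4,n=3: odd sum, res = 11-3 = 8
p=4,n=4: even sum, res = 8+16 = 24
p=5,n=2: odd sum, res = 24-2 = 22
p=5,n=3: even sum, res = 22+15 = 37
p=5,n=4: odd sum, res = 37-4 = 33
p=6,n=2: even sum, res = 33+12 = 45
p=6,n=3: odd sum, res = 45-3 = 42
p=6,n=4: even sum, res = 42+24 = 66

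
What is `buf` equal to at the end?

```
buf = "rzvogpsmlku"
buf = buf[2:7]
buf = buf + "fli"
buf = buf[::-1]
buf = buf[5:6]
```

'g'

slice [2:7] → 'vogps'
+ 'fli' → 'vogpsfli'
reverse → 'ilfspgov'
slice [5:6] → 'g'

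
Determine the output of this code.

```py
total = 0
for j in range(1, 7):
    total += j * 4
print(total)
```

j=1: total = 0+1*4 = 4
j=2: total = 4+2*4 = 12
j=3: total = 12+3*4 = 24
j=4: total = 24+4*4 = 40
j=5: total = 40+5*4 = 60
j=6: total = 60+6*4 = 84

84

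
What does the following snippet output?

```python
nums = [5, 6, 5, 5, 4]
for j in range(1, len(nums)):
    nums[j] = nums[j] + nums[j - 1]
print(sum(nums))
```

78

j=1: nums[1] = 6+5 = 11 → [5, 11, 5, 5, 4]
j=2: nums[2] = 5+11 = 16 → [5, 11, 16, 5, 4]
j=3: nums[3] = 5+16 = 21 → [5, 11, 16, 21, 4]
j=4: nums[4] = 4+21 = 25 → [5, 11, 16, 21, 25]
sum = 78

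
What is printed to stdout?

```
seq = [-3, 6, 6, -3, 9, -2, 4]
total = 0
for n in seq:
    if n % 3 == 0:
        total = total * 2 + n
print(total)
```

27

n=-3: %3==0, total = 0*2+(-3) = -3
n=6: %3==0, total = (-3)*2+6 = 0
n=6: %3==0, total = 0*2+6 = 6
n=-3: %3==0, total = 6*2+(-3) = 9
n=9: %3==0, total = 9*2+9 = 27
n=-2: not %3==0
n=4: not %3==0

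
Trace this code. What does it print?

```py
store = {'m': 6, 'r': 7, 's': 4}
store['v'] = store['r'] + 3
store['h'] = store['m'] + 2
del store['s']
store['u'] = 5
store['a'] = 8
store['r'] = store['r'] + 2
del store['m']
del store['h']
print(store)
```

{'r': 9, 'v': 10, 'u': 5, 'a': 8}

store['v'] = store['r']+3 = 10 → {'m': 6, 'r': 7, 's': 4, 'v': 10}
store['h'] = store['m']+2 = 8 → {'m': 6, 'r': 7, 's': 4, 'v': 10, 'h': 8}
del 's' → {'m': 6, 'r': 7, 'v': 10, 'h': 8}
store['u'] = 5 → {'m': 6, 'r': 7, 'v': 10, 'h': 8, 'u': 5}
store['a'] = 8 → {'m': 6, 'r': 7, 'v': 10, 'h': 8, 'u': 5, 'a': 8}
store['r'] = store['r']+2 = 9 → {'m': 6, 'r': 9, 'v': 10, 'h': 8, 'u': 5, 'a': 8}
del 'm' → {'r': 9, 'v': 10, 'h': 8, 'u': 5, 'a': 8}
del 'h' → {'r': 9, 'v': 10, 'u': 5, 'a': 8}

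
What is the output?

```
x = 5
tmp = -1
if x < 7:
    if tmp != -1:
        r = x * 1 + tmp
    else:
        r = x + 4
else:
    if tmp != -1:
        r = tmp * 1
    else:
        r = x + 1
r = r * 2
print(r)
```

x=5, tmp=-1
x < 7 is True; tmp != -1 is False
→ r = x + 4 = 9
r = 9*2 = 18

18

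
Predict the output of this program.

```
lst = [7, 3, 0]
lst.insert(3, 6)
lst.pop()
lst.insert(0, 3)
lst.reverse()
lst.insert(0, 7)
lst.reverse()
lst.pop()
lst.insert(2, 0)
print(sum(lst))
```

13

insert 6 at 3 → [7, 3, 0, 6]
pop() removes 6 → [7, 3, 0]
insert 3 at 0 → [3, 7, 3, 0]
reverse → [0, 3, 7, 3]
insert 7 at 0 → [7, 0, 3, 7, 3]
reverse → [3, 7, 3, 0, 7]
pop() removes 7 → [3, 7, 3, 0]
insert 0 at 2 → [3, 7, 0, 3, 0]
sum = 13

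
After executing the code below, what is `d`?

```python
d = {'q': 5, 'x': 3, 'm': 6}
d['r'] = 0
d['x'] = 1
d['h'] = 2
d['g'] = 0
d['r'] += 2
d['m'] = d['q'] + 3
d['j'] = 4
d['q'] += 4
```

{'q': 9, 'x': 1, 'm': 8, 'r': 2, 'h': 2, 'g': 0, 'j': 4}

d['r'] = 0 → {'q': 5, 'x': 3, 'm': 6, 'r': 0}
d['x'] = 1 → {'q': 5, 'x': 1, 'm': 6, 'r': 0}
d['h'] = 2 → {'q': 5, 'x': 1, 'm': 6, 'r': 0, 'h': 2}
d['g'] = 0 → {'q': 5, 'x': 1, 'm': 6, 'r': 0, 'h': 2, 'g': 0}
d['r'] = 0+2 = 2 → {'q': 5, 'x': 1, 'm': 6, 'r': 2, 'h': 2, 'g': 0}
d['m'] = d['q']+3 = 8 → {'q': 5, 'x': 1, 'm': 8, 'r': 2, 'h': 2, 'g': 0}
d['j'] = 4 → {'q': 5, 'x': 1, 'm': 8, 'r': 2, 'h': 2, 'g': 0, 'j': 4}
d['q'] = 5+4 = 9 → {'q': 9, 'x': 1, 'm': 8, 'r': 2, 'h': 2, 'g': 0, 'j': 4}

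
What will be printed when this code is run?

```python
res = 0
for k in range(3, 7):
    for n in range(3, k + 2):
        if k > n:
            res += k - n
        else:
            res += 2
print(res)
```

k=3,n=3: not 3>3, res = 0+2 = 2
k=3,n=4: not 3>4, res = 2+2 = 4
k=4,n=3: 4>3, res = 4+1 = 5
k=4,n=4: not 4>4, res = 5+2 = 7
k=4,n=5: not 4>5, res = 7+2 = 9
k=5,n=3: 5>3, res = 9+2 = 11
k=5,n=4: 5>4, res = 11+1 = 12
k=5,n=5: not 5>5, res = 12+2 = 14
k=5,n=6: not 5>6, res = 14+2 = 16
k=6,n=3: 6>3, res = 16+3 = 19
k=6,n=4: 6>4, res = 19+2 = 21
k=6,n=5: 6>5, res = 21+1 = 22
k=6,n=6: not 6>6, res = 22+2 = 24
k=6,n=7: not 6>7, res = 24+2 = 26

26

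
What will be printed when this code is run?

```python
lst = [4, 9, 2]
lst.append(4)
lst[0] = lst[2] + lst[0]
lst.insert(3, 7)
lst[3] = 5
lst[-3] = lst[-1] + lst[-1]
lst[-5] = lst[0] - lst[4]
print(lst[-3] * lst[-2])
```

append 4 → [4, 9, 2, 4]
lst[0] = lst[2]+lst[0] = 2+4 = 6 → [6, 9, 2, 4]
insert 7 at 3 → [6, 9, 2, 7, 4]
lst[3] = 5 → [6, 9, 2, 5, 4]
lst[-3] = lst[-1]+lst[-1] = 4+4 = 8 → [6, 9, 8, 5, 4]
lst[-5] = lst[0]-lst[4] = 6-4 = 2 → [2, 9, 8, 5, 4]
lst[-3]*lst[-2] = 8*5 = 40

40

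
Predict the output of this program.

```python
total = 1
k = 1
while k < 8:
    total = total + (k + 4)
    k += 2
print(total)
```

k=1: total = 1+5 = 6
k=3: total = 6+7 = 13
k=5: total = 13+9 = 22
k=7: total = 22+11 = 33

33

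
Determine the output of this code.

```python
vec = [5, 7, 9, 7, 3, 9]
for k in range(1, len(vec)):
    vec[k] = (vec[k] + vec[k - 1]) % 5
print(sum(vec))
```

k=1: vec[1] = (7+5)%5 = 2 → [5, 2, 9, 7, 3, 9]
k=2: vec[2] = (9+2)%5 = 1 → [5, 2, 1, 7, 3, 9]
k=3: vec[3] = (7+1)%5 = 3 → [5, 2, 1, 3, 3, 9]
k=4: vec[4] = (3+3)%5 = 1 → [5, 2, 1, 3, 1, 9]
k=5: vec[5] = (9+1)%5 = 0 → [5, 2, 1, 3, 1, 0]
sum = 12

12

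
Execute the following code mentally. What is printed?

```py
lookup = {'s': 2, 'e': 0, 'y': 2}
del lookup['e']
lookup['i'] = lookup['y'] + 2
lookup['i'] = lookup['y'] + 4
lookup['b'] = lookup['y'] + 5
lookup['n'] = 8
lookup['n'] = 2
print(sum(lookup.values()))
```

19

del 'e' → {'s': 2, 'y': 2}
lookup['i'] = lookup['y']+2 = 4 → {'s': 2, 'y': 2, 'i': 4}
lookup['i'] = lookup['y']+4 = 6 → {'s': 2, 'y': 2, 'i': 6}
lookup['b'] = lookup['y']+5 = 7 → {'s': 2, 'y': 2, 'i': 6, 'b': 7}
lookup['n'] = 8 → {'s': 2, 'y': 2, 'i': 6, 'b': 7, 'n': 8}
lookup['n'] = 2 → {'s': 2, 'y': 2, 'i': 6, 'b': 7, 'n': 2}
sum of values = 19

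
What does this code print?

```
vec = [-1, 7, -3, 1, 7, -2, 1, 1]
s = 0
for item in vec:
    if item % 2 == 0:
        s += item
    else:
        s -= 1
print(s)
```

item=-1: not even, s = 0-1 = -1
item=7: not even, s = (-1)-1 = -2
item=-3: not even, s = (-2)-1 = -3
item=1: not even, s = (-3)-1 = -4
item=7: not even, s = (-4)-1 = -5
item=-2: even, s = (-5)+(-2) = -7
item=1: not even, s = (-7)-1 = -8
item=1: not even, s = (-8)-1 = -9

-9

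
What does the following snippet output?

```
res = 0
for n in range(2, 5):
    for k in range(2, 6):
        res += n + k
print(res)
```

78

n=2,k=2: res = 0+4 = 4
n=2,k=3: res = 4+5 = 9
n=2,k=4: res = 9+6 = 15
n=2,k=5: res = 15+7 = 22
n=3,k=2: res = 22+5 = 27
n=3,k=3: res = 27+6 = 33
n=3,k=4: res = 33+7 = 40
n=3,k=5: res = 40+8 = 48
n=4,k=2: res = 48+6 = 54
n=4,k=3: res = 54+7 = 61
n=4,k=4: res = 61+8 = 69
n=4,k=5: res = 69+9 = 78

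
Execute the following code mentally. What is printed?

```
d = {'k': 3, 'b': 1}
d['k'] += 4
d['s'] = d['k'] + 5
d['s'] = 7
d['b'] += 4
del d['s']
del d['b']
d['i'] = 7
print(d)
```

d['k'] = 3+4 = 7 → {'k': 7, 'b': 1}
d['s'] = d['k']+5 = 12 → {'k': 7, 'b': 1, 's': 12}
d['s'] = 7 → {'k': 7, 'b': 1, 's': 7}
d['b'] = 1+4 = 5 → {'k': 7, 'b': 5, 's': 7}
del 's' → {'k': 7, 'b': 5}
del 'b' → {'k': 7}
d['i'] = 7 → {'k': 7, 'i': 7}

{'k': 7, 'i': 7}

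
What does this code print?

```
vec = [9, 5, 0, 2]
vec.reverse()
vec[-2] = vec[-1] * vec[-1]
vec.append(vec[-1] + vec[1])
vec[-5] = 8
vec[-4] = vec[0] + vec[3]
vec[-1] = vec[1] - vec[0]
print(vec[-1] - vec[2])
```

reverse → [2, 0, 5, 9]
vec[-2] = vec[-1]*vec[-1] = 9*9 = 81 → [2, 0, 81, 9]
append vec[-1]+vec[1] = 9+0 = 9 → [2, 0, 81, 9, 9]
vec[-5] = 8 → [8, 0, 81, 9, 9]
vec[-4] = vec[0]+vec[3] = 8+9 = 17 → [8, 17, 81, 9, 9]
vec[-1] = vec[1]-vec[0] = 17-8 = 9 → [8, 17, 81, 9, 9]
vec[-1]-vec[2] = 9-81 = -72

-72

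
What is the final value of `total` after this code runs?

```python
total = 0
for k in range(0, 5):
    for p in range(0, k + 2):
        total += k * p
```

105

k=0,p=0: total = 0+0 = 0
k=0,p=1: total = 0+0 = 0
k=1,p=0: total = 0+0 = 0
k=1,p=1: total = 0+1 = 1
k=1,p=2: total = 1+2 = 3
k=2,p=0: total = 3+0 = 3
k=2,p=1: total = 3+2 = 5
k=2,p=2: total = 5+4 = 9
k=2,p=3: total = 9+6 = 15
k=3,p=0: total = 15+0 = 15
k=3,p=1: total = 15+3 = 18
k=3,p=2: total = 18+6 = 24
k=3,p=3: total = 24+9 = 33
k=3,p=4: total = 33+12 = 45
k=4,p=0: total = 45+0 = 45
k=4,p=1: total = 45+4 = 49
k=4,p=2: total = 49+8 = 57
k=4,p=3: total = 57+12 = 69
k=4,p=4: total = 69+16 = 85
k=4,p=5: total = 85+20 = 105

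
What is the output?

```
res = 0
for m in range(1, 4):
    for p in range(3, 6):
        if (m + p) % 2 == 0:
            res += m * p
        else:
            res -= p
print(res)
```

24

m=1,p=3: even sum, res = 0+3 = 3
m=1,p=4: odd sum, res = 3-4 = -1
m=1,p=5: even sum, res = (-1)+5 = 4
m=2,p=3: odd sum, res = 4-3 = 1
m=2,p=4: even sum, res = 1+8 = 9
m=2,p=5: odd sum, res = 9-5 = 4
m=3,p=3: even sum, res = 4+9 = 13
m=3,p=4: odd sum, res = 13-4 = 9
m=3,p=5: even sum, res = 9+15 = 24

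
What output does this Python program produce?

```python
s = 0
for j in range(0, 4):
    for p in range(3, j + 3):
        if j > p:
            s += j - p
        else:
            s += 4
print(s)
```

24

j=1,p=3: not 1>3, s = 0+4 = 4
j=2,p=3: not 2>3, s = 4+4 = 8
j=2,p=4: not 2>4, s = 8+4 = 12
j=3,p=3: not 3>3, s = 12+4 = 16
j=3,p=4: not 3>4, s = 16+4 = 20
j=3,p=5: not 3>5, s = 20+4 = 24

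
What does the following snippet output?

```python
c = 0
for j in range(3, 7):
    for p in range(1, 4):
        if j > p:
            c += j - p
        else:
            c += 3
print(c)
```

33

j=3,p=1: 3>1, c = 0+2 = 2
j=3,p=2: 3>2, c = 2+1 = 3
j=3,p=3: not 3>3, c = 3+3 = 6
j=4,p=1: 4>1, c = 6+3 = 9
j=4,p=2: 4>2, c = 9+2 = 11
j=4,p=3: 4>3, c = 11+1 = 12
j=5,p=1: 5>1, c = 12+4 = 16
j=5,p=2: 5>2, c = 16+3 = 19
j=5,p=3: 5>3, c = 19+2 = 21
j=6,p=1: 6>1, c = 21+5 = 26
j=6,p=2: 6>2, c = 26+4 = 30
j=6,p=3: 6>3, c = 30+3 = 33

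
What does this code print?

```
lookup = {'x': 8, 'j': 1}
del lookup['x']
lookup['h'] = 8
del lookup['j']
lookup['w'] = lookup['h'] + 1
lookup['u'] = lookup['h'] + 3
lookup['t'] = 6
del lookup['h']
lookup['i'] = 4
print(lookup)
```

del 'x' → {'j': 1}
lookup['h'] = 8 → {'j': 1, 'h': 8}
del 'j' → {'h': 8}
lookup['w'] = lookup['h']+1 = 9 → {'h': 8, 'w': 9}
lookup['u'] = lookup['h']+3 = 11 → {'h': 8, 'w': 9, 'u': 11}
lookup['t'] = 6 → {'h': 8, 'w': 9, 'u': 11, 't': 6}
del 'h' → {'w': 9, 'u': 11, 't': 6}
lookup['i'] = 4 → {'w': 9, 'u': 11, 't': 6, 'i': 4}

{'w': 9, 'u': 11, 't': 6, 'i': 4}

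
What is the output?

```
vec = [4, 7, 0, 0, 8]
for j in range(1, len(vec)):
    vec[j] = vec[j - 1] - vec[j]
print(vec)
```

j=1: vec[1] = 4-7 = -3 → [4, -3, 0, 0, 8]
j=2: vec[2] = (-3)-0 = -3 → [4, -3, -3, 0, 8]
j=3: vec[3] = (-3)-0 = -3 → [4, -3, -3, -3, 8]
j=4: vec[4] = (-3)-8 = -11 → [4, -3, -3, -3, -11]

[4, -3, -3, -3, -11]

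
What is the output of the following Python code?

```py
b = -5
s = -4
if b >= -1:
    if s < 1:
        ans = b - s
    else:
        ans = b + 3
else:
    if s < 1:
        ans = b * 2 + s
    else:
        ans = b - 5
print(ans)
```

b=-5, s=-4
b >= -1 is False; s < 1 is True
→ ans = b * 2 + s = -14

-14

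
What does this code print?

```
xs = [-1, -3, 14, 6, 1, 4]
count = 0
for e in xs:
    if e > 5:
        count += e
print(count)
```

20

e=-1: not >5
e=-3: not >5
e=14: >5, count = 0+14 = 14
e=6: >5, count = 14+6 = 20
e=1: not >5
e=4: not >5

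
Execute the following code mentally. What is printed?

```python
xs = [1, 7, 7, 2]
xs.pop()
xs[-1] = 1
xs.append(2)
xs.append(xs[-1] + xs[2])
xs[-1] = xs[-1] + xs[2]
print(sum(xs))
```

pop() removes 2 → [1, 7, 7]
xs[-1] = 1 → [1, 7, 1]
append 2 → [1, 7, 1, 2]
append xs[-1]+xs[2] = 2+1 = 3 → [1, 7, 1, 2, 3]
xs[-1] = xs[-1]+xs[2] = 3+1 = 4 → [1, 7, 1, 2, 4]
sum = 15

15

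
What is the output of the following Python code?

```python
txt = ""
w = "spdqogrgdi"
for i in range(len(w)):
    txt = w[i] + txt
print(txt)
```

idgrgoqdps

i=0: prepend 's' → 's'
i=1: prepend 'p' → 'ps'
i=2: prepend 'd' → 'dps'
i=3: prepend 'q' → 'qdps'
i=4: prepend 'o' → 'oqdps'
i=5: prepend 'g' → 'goqdps'
i=6: prepend 'r' → 'rgoqdps'
i=7: prepend 'g' → 'grgoqdps'
i=8: prepend 'd' → 'dgrgoqdps'
i=9: prepend 'i' → 'idgrgoqdps'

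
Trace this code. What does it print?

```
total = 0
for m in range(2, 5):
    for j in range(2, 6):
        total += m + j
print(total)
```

m=2,j=2: total = 0+4 = 4
m=2,j=3: total = 4+5 = 9
m=2,j=4: total = 9+6 = 15
m=2,j=5: total = 15+7 = 22
m=3,j=2: total = 22+5 = 27
m=3,j=3: total = 27+6 = 33
m=3,j=4: total = 33+7 = 40
m=3,j=5: total = 40+8 = 48
m=4,j=2: total = 48+6 = 54
m=4,j=3: total = 54+7 = 61
m=4,j=4: total = 61+8 = 69
m=4,j=5: total = 69+9 = 78

78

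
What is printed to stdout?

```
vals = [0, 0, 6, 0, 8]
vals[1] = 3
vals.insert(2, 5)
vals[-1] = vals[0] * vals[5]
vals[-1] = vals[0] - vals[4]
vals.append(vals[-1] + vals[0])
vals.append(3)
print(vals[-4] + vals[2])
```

vals[1] = 3 → [0, 3, 6, 0, 8]
insert 5 at 2 → [0, 3, 5, 6, 0, 8]
vals[-1] = vals[0]*vals[5] = 0*8 = 0 → [0, 3, 5, 6, 0, 0]
vals[-1] = vals[0]-vals[4] = 0-0 = 0 → [0, 3, 5, 6, 0, 0]
append vals[-1]+vals[0] = 0+0 = 0 → [0, 3, 5, 6, 0, 0, 0]
append 3 → [0, 3, 5, 6, 0, 0, 0, 3]
vals[-4]+vals[2] = 0+5 = 5

5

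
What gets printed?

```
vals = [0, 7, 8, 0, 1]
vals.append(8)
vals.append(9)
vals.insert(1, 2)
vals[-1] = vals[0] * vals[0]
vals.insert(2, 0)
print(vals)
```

append 8 → [0, 7, 8, 0, 1, 8]
append 9 → [0, 7, 8, 0, 1, 8, 9]
insert 2 at 1 → [0, 2, 7, 8, 0, 1, 8, 9]
vals[-1] = vals[0]*vals[0] = 0*0 = 0 → [0, 2, 7, 8, 0, 1, 8, 0]
insert 0 at 2 → [0, 2, 0, 7, 8, 0, 1, 8, 0]

[0, 2, 0, 7, 8, 0, 1, 8, 0]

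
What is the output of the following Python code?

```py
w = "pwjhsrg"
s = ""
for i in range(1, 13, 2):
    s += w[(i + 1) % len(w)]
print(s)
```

i=1: add w[2]='j' → 'j'
i=3: add w[4]='s' → 'js'
i=5: add w[6]='g' → 'jsg'
i=7: add w[1]='w' → 'jsgw'
i=9: add w[3]='h' → 'jsgwh'
i=11: add w[5]='r' → 'jsgwhr'

jsgwhr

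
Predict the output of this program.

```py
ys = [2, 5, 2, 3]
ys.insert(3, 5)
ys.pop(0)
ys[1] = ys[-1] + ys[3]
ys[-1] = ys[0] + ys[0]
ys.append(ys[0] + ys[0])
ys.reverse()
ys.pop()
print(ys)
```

insert 5 at 3 → [2, 5, 2, 5, 3]
pop(0) removes 2 → [5, 2, 5, 3]
ys[1] = ys[-1]+ys[3] = 3+3 = 6 → [5, 6, 5, 3]
ys[-1] = ys[0]+ys[0] = 5+5 = 10 → [5, 6, 5, 10]
append ys[0]+ys[0] = 5+5 = 10 → [5, 6, 5, 10, 10]
reverse → [10, 10, 5, 6, 5]
pop() removes 5 → [10, 10, 5, 6]

[10, 10, 5, 6]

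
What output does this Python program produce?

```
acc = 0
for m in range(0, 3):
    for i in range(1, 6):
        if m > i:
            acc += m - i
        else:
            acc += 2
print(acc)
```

m=0,i=1: not 0>1, acc = 0+2 = 2
m=0,i=2: not 0>2, acc = 2+2 = 4
m=0,i=3: not 0>3, acc = 4+2 = 6
m=0,i=4: not 0>4, acc = 6+2 = 8
m=0,i=5: not 0>5, acc = 8+2 = 10
m=1,i=1: not 1>1, acc = 10+2 = 12
m=1,i=2: not 1>2, acc = 12+2 = 14
m=1,i=3: not 1>3, acc = 14+2 = 16
m=1,i=4: not 1>4, acc = 16+2 = 18
m=1,i=5: not 1>5, acc = 18+2 = 20
m=2,i=1: 2>1, acc = 20+1 = 21
m=2,i=2: not 2>2, acc = 21+2 = 23
m=2,i=3: not 2>3, acc = 23+2 = 25
m=2,i=4: not 2>4, acc = 25+2 = 27
m=2,i=5: not 2>5, acc = 27+2 = 29

29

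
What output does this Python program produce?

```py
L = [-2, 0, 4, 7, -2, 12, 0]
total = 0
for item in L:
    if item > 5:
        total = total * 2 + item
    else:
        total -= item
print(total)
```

item=-2: not >5, total = 0-(-2) = 2
item=0: not >5, total = 2-0 = 2
item=4: not >5, total = 2-4 = -2
item=7: >5, total = (-2)*2+7 = 3
item=-2: not >5, total = 3-(-2) = 5
item=12: >5, total = 5*2+12 = 22
item=0: not >5, total = 22-0 = 22

22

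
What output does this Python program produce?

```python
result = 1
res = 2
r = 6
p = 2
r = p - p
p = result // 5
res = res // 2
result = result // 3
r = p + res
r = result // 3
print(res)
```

r = 2-2 = 0
p = 1//5 = 0
res = 2//2 = 1
result = 1//3 = 0
r = 0+1 = 1
r = 0//3 = 0

1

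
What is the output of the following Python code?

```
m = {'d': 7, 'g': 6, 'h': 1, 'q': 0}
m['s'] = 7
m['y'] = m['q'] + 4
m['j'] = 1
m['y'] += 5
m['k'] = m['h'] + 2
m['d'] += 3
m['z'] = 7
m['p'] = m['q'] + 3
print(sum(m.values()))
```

47

m['s'] = 7 → {'d': 7, 'g': 6, 'h': 1, 'q': 0, 's': 7}
m['y'] = m['q']+4 = 4 → {'d': 7, 'g': 6, 'h': 1, 'q': 0, 's': 7, 'y': 4}
m['j'] = 1 → {'d': 7, 'g': 6, 'h': 1, 'q': 0, 's': 7, 'y': 4, 'j': 1}
m['y'] = 4+5 = 9 → {'d': 7, 'g': 6, 'h': 1, 'q': 0, 's': 7, 'y': 9, 'j': 1}
m['k'] = m['h']+2 = 3 → {'d': 7, 'g': 6, 'h': 1, 'q': 0, 's': 7, 'y': 9, 'j': 1, 'k': 3}
m['d'] = 7+3 = 10 → {'d': 10, 'g': 6, 'h': 1, 'q': 0, 's': 7, 'y': 9, 'j': 1, 'k': 3}
m['z'] = 7 → {'d': 10, 'g': 6, 'h': 1, 'q': 0, 's': 7, 'y': 9, 'j': 1, 'k': 3, 'z': 7}
m['p'] = m['q']+3 = 3 → {'d': 10, 'g': 6, 'h': 1, 'q': 0, 's': 7, 'y': 9, 'j': 1, 'k': 3, 'z': 7, 'p': 3}
sum of values = 47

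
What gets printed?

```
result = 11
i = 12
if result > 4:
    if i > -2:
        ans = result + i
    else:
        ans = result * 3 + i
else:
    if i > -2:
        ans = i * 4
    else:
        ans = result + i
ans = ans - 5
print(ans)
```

18

result=11, i=12
result > 4 is True; i > -2 is True
→ ans = result + i = 23
ans = 23-5 = 18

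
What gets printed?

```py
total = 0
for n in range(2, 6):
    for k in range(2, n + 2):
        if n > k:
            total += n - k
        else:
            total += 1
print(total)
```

18

n=2,k=2: not 2>2, total = 0+1 = 1
n=2,k=3: not 2>3, total = 1+1 = 2
n=3,k=2: 3>2, total = 2+1 = 3
n=3,k=3: not 3>3, total = 3+1 = 4
n=3,k=4: not 3>4, total = 4+1 = 5
n=4,k=2: 4>2, total = 5+2 = 7
n=4,k=3: 4>3, total = 7+1 = 8
n=4,k=4: not 4>4, total = 8+1 = 9
n=4,k=5: not 4>5, total = 9+1 = 10
n=5,k=2: 5>2, total = 10+3 = 13
n=5,k=3: 5>3, total = 13+2 = 15
n=5,k=4: 5>4, total = 15+1 = 16
n=5,k=5: not 5>5, total = 16+1 = 17
n=5,k=6: not 5>6, total = 17+1 = 18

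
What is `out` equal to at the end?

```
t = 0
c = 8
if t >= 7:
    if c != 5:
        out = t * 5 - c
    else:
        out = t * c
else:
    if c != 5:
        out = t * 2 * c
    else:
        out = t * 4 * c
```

t=0, c=8
t >= 7 is False; c != 5 is True
→ out = t * 2 * c = 0

0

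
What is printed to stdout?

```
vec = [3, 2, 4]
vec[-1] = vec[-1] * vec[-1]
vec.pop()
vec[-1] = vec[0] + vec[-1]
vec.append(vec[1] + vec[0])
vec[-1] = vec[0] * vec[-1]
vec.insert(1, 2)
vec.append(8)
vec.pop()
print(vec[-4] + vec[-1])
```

27

vec[-1] = vec[-1]*vec[-1] = 4*4 = 16 → [3, 2, 16]
pop() removes 16 → [3, 2]
vec[-1] = vec[0]+vec[-1] = 3+2 = 5 → [3, 5]
append vec[1]+vec[0] = 5+3 = 8 → [3, 5, 8]
vec[-1] = vec[0]*vec[-1] = 3*8 = 24 → [3, 5, 24]
insert 2 at 1 → [3, 2, 5, 24]
append 8 → [3, 2, 5, 24, 8]
pop() removes 8 → [3, 2, 5, 24]
vec[-4]+vec[-1] = 3+24 = 27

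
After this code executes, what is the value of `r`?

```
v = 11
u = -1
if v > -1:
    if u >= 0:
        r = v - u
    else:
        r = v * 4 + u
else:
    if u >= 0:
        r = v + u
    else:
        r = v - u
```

v=11, u=-1
v > -1 is True; u >= 0 is False
→ r = v * 4 + u = 43

43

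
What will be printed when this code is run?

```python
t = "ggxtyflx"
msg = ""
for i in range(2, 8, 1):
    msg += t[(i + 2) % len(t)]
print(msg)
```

yflxgg

i=2: add t[4]='y' → 'y'
i=3: add t[5]='f' → 'yf'
i=4: add t[6]='l' → 'yfl'
i=5: add t[7]='x' → 'yflx'
i=6: add t[0]='g' → 'yflxg'
i=7: add t[1]='g' → 'yflxgg'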